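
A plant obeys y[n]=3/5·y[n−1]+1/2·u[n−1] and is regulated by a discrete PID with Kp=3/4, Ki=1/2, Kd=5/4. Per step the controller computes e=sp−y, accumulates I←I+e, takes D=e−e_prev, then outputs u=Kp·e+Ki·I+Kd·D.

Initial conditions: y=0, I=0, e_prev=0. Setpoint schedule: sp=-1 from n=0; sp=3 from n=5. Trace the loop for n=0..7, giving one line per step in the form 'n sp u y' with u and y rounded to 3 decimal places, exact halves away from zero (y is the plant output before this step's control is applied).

(exact arithmetic carried between steps; '≈' marks a value shown rounded to 6 d.p. or computed from one; I and e_prev carry over from the previous line; the table rounds u and y to 3 d.p., halves away from zero)
n=0: y=0, sp=-1, e=sp−y=-1; I=-1, D=e−e_prev=-1; u=3/4·(-1)+1/2·(-1)+5/4·(-1)=-2.5; next y=3/5·0+1/2·(-2.5)=-1.25
n=1: y=-1.25, sp=-1, e=sp−y=0.25; I=-0.75, D=e−e_prev=1.25; u=3/4·0.25+1/2·(-0.75)+5/4·1.25=1.375; next y=3/5·(-1.25)+1/2·1.375=-0.0625
n=2: y=-0.0625, sp=-1, e=sp−y=-0.9375; I=-1.6875, D=e−e_prev=-1.1875; u=3/4·(-0.9375)+1/2·(-1.6875)+5/4·(-1.1875)=-3.03125; next y=3/5·(-0.0625)+1/2·(-3.03125)=-1.553125
n=3: y=-1.553125, sp=-1, e=sp−y=0.553125; I=-1.134375, D=e−e_prev=1.490625; u=3/4·0.553125+1/2·(-1.134375)+5/4·1.490625≈1.710938; next y=3/5·(-1.553125)+1/2·1.710938≈-0.076406
n=4: y≈-0.076406, sp=-1, e=sp−y≈-0.923594; I≈-2.057969, D=e−e_prev≈-1.476719; u=3/4·(-0.923594)+1/2·(-2.057969)+5/4·(-1.476719)≈-3.567578; next y=3/5·(-0.076406)+1/2·(-3.567578)≈-1.829633
n=5: y≈-1.829633, sp=3, e=sp−y≈4.829633; I≈2.771664, D=e−e_prev≈5.753227; u=3/4·4.829633+1/2·2.771664+5/4·5.753227≈12.199590; next y=3/5·(-1.829633)+1/2·12.199590≈5.002015
n=6: y≈5.002015, sp=3, e=sp−y≈-2.002015; I≈0.769649, D=e−e_prev≈-6.831648; u=3/4·(-2.002015)+1/2·0.769649+5/4·(-6.831648)≈-9.656247; next y=3/5·5.002015+1/2·(-9.656247)≈-1.826914
n=7: y≈-1.826914, sp=3, e=sp−y≈4.826914; I≈5.596563, D=e−e_prev≈6.828930; u=3/4·4.826914+1/2·5.596563+5/4·6.828930≈14.954629; next y=3/5·(-1.826914)+1/2·14.954629≈6.381166

0 -1 -2.500 0.000
1 -1 1.375 -1.250
2 -1 -3.031 -0.063
3 -1 1.711 -1.553
4 -1 -3.568 -0.076
5 3 12.200 -1.830
6 3 -9.656 5.002
7 3 14.955 -1.827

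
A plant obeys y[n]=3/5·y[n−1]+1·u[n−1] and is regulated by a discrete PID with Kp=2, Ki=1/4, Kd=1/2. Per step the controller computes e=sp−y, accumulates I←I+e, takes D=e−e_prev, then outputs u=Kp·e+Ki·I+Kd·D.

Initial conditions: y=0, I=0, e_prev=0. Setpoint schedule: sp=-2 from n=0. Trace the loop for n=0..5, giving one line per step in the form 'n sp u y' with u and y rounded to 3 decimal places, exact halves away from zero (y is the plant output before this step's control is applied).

0 -2 -5.500 0.000
1 -2 10.125 -5.500
2 -2 -25.644 6.825
3 -2 56.340 -21.549
4 -2 -131.599 43.411
5 -2 299.177 -105.552

(exact arithmetic carried between steps; '≈' marks a value shown rounded to 6 d.p. or computed from one; I and e_prev carry over from the previous line; the table rounds u and y to 3 d.p., halves away from zero)
n=0: y=0, sp=-2, e=sp−y=-2; I=-2, D=e−e_prev=-2; u=2·(-2)+1/4·(-2)+1/2·(-2)=-5.5; next y=3/5·0+1·(-5.5)=-5.5
n=1: y=-5.5, sp=-2, e=sp−y=3.5; I=1.5, D=e−e_prev=5.5; u=2·3.5+1/4·1.5+1/2·5.5=10.125; next y=3/5·(-5.5)+1·10.125=6.825
n=2: y=6.825, sp=-2, e=sp−y=-8.825; I=-7.325, D=e−e_prev=-12.325; u=2·(-8.825)+1/4·(-7.325)+1/2·(-12.325)=-25.64375; next y=3/5·6.825+1·(-25.64375)=-21.54875
n=3: y=-21.54875, sp=-2, e=sp−y=19.54875; I=12.22375, D=e−e_prev=28.37375; u=2·19.54875+1/4·12.22375+1/2·28.37375≈56.340313; next y=3/5·(-21.54875)+1·56.340313≈43.411063
n=4: y≈43.411063, sp=-2, e=sp−y≈-45.411063; I≈-33.187313, D=e−e_prev≈-64.959813; u=2·(-45.411063)+1/4·(-33.187313)+1/2·(-64.959813)≈-131.598859; next y=3/5·43.411063+1·(-131.598859)≈-105.552222
n=5: y≈-105.552222, sp=-2, e=sp−y≈103.552222; I≈70.364909, D=e−e_prev≈148.963284; u=2·103.552222+1/4·70.364909+1/2·148.963284≈299.177313; next y=3/5·(-105.552222)+1·299.177313≈235.845980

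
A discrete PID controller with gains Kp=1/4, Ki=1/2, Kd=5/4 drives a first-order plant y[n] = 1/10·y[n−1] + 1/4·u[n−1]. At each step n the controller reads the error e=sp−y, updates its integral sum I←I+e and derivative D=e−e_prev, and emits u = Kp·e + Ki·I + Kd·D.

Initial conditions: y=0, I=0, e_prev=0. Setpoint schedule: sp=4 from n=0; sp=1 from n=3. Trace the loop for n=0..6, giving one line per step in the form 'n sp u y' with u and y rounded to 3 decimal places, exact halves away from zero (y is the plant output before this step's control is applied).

0 4 8.000 0.000
1 4 1.000 2.000
2 4 7.600 0.450
3 1 -1.553 1.945
4 1 7.871 -0.194
5 1 1.511 1.948
6 1 6.466 0.572

(exact arithmetic carried between steps; '≈' marks a value shown rounded to 6 d.p. or computed from one; I and e_prev carry over from the previous line; the table rounds u and y to 3 d.p., halves away from zero)
n=0: y=0, sp=4, e=sp−y=4; I=4, D=e−e_prev=4; u=1/4·4+1/2·4+5/4·4=8; next y=1/10·0+1/4·8=2
n=1: y=2, sp=4, e=sp−y=2; I=6, D=e−e_prev=-2; u=1/4·2+1/2·6+5/4·(-2)=1; next y=1/10·2+1/4·1=0.45
n=2: y=0.45, sp=4, e=sp−y=3.55; I=9.55, D=e−e_prev=1.55; u=1/4·3.55+1/2·9.55+5/4·1.55=7.6; next y=1/10·0.45+1/4·7.6=1.945
n=3: y=1.945, sp=1, e=sp−y=-0.945; I=8.605, D=e−e_prev=-4.495; u=1/4·(-0.945)+1/2·8.605+5/4·(-4.495)=-1.5525; next y=1/10·1.945+1/4·(-1.5525)=-0.193625
n=4: y=-0.193625, sp=1, e=sp−y=1.193625; I=9.798625, D=e−e_prev=2.138625; u=1/4·1.193625+1/2·9.798625+5/4·2.138625=7.871; next y=1/10·(-0.193625)+1/4·7.871≈1.948388
n=5: y≈1.948388, sp=1, e=sp−y≈-0.948388; I≈8.850238, D=e−e_prev≈-2.142013; u=1/4·(-0.948388)+1/2·8.850238+5/4·(-2.142013)≈1.510506; next y=1/10·1.948388+1/4·1.510506≈0.572465
n=6: y≈0.572465, sp=1, e=sp−y≈0.427535; I≈9.277772, D=e−e_prev≈1.375922; u=1/4·0.427535+1/2·9.277772+5/4·1.375922≈6.465673; next y=1/10·0.572465+1/4·6.465673≈1.673665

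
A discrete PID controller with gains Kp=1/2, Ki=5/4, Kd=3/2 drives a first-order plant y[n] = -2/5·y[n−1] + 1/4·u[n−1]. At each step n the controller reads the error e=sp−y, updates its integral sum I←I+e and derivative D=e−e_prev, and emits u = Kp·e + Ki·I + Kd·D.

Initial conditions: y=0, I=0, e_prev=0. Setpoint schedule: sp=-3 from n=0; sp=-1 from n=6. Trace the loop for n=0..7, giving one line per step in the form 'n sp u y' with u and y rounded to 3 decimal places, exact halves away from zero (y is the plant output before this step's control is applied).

0 -3 -9.750 0.000
1 -3 -1.078 -2.438
2 -3 -15.652 0.705
3 -3 0.358 -4.195
4 -3 -24.878 1.768
5 -3 6.362 -6.927
6 -1 -31.956 4.361
7 -1 21.082 -9.733

(exact arithmetic carried between steps; '≈' marks a value shown rounded to 6 d.p. or computed from one; I and e_prev carry over from the previous line; the table rounds u and y to 3 d.p., halves away from zero)
n=0: y=0, sp=-3, e=sp−y=-3; I=-3, D=e−e_prev=-3; u=1/2·(-3)+5/4·(-3)+3/2·(-3)=-9.75; next y=-2/5·0+1/4·(-9.75)=-2.4375
n=1: y=-2.4375, sp=-3, e=sp−y=-0.5625; I=-3.5625, D=e−e_prev=2.4375; u=1/2·(-0.5625)+5/4·(-3.5625)+3/2·2.4375=-1.078125; next y=-2/5·(-2.4375)+1/4·(-1.078125)≈0.705469
n=2: y≈0.705469, sp=-3, e=sp−y≈-3.705469; I≈-7.267969, D=e−e_prev≈-3.142969; u=1/2·(-3.705469)+5/4·(-7.267969)+3/2·(-3.142969)≈-15.652148; next y=-2/5·0.705469+1/4·(-15.652148)≈-4.195225
n=3: y≈-4.195225, sp=-3, e=sp−y≈1.195225; I≈-6.072744, D=e−e_prev≈4.900693; u=1/2·1.195225+5/4·(-6.072744)+3/2·4.900693≈0.357722; next y=-2/5·(-4.195225)+1/4·0.357722≈1.767520
n=4: y≈1.767520, sp=-3, e=sp−y≈-4.767520; I≈-10.840265, D=e−e_prev≈-5.962745; u=1/2·(-4.767520)+5/4·(-10.840265)+3/2·(-5.962745)≈-24.878208; next y=-2/5·1.767520+1/4·(-24.878208)≈-6.926560
n=5: y≈-6.926560, sp=-3, e=sp−y≈3.926560; I≈-6.913704, D=e−e_prev≈8.694081; u=1/2·3.926560+5/4·(-6.913704)+3/2·8.694081≈6.362271; next y=-2/5·(-6.926560)+1/4·6.362271≈4.361192
n=6: y≈4.361192, sp=-1, e=sp−y≈-5.361192; I≈-12.274896, D=e−e_prev≈-9.287752; u=1/2·(-5.361192)+5/4·(-12.274896)+3/2·(-9.287752)≈-31.955844; next y=-2/5·4.361192+1/4·(-31.955844)≈-9.733438
n=7: y≈-9.733438, sp=-1, e=sp−y≈8.733438; I≈-3.541458, D=e−e_prev≈14.094629; u=1/2·8.733438+5/4·(-3.541458)+3/2·14.094629≈21.081840; next y=-2/5·(-9.733438)+1/4·21.081840≈9.163835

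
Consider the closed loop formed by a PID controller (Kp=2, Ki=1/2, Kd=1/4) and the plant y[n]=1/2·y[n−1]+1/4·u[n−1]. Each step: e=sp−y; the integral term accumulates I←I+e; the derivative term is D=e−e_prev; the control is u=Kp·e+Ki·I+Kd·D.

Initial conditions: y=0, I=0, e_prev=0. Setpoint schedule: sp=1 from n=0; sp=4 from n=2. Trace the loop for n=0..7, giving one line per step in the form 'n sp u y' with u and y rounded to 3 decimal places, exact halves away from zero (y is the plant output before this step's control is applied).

(exact arithmetic carried between steps; '≈' marks a value shown rounded to 6 d.p. or computed from one; I and e_prev carry over from the previous line; the table rounds u and y to 3 d.p., halves away from zero)
n=0: y=0, sp=1, e=sp−y=1; I=1, D=e−e_prev=1; u=2·1+1/2·1+1/4·1=2.75; next y=1/2·0+1/4·2.75=0.6875
n=1: y=0.6875, sp=1, e=sp−y=0.3125; I=1.3125, D=e−e_prev=-0.6875; u=2·0.3125+1/2·1.3125+1/4·(-0.6875)=1.109375; next y=1/2·0.6875+1/4·1.109375≈0.621094
n=2: y≈0.621094, sp=4, e=sp−y≈3.378906; I≈4.691406, D=e−e_prev≈3.066406; u=2·3.378906+1/2·4.691406+1/4·3.066406≈9.870117; next y=1/2·0.621094+1/4·9.870117≈2.778076
n=3: y≈2.778076, sp=4, e=sp−y≈1.221924; I≈5.913330, D=e−e_prev≈-2.156982; u=2·1.221924+1/2·5.913330+1/4·(-2.156982)≈4.861267; next y=1/2·2.778076+1/4·4.861267≈2.604355
n=4: y≈2.604355, sp=4, e=sp−y≈1.395645; I≈7.308975, D=e−e_prev≈0.173721; u=2·1.395645+1/2·7.308975+1/4·0.173721≈6.489208; next y=1/2·2.604355+1/4·6.489208≈2.924479
n=5: y≈2.924479, sp=4, e=sp−y≈1.075521; I≈8.384496, D=e−e_prev≈-0.320125; u=2·1.075521+1/2·8.384496+1/4·(-0.320125)≈6.263258; next y=1/2·2.924479+1/4·6.263258≈3.028054
n=6: y≈3.028054, sp=4, e=sp−y≈0.971946; I≈9.356442, D=e−e_prev≈-0.103575; u=2·0.971946+1/2·9.356442+1/4·(-0.103575)≈6.596219; next y=1/2·3.028054+1/4·6.596219≈3.163082
n=7: y≈3.163082, sp=4, e=sp−y≈0.836918; I≈10.193360, D=e−e_prev≈-0.135028; u=2·0.836918+1/2·10.193360+1/4·(-0.135028)≈6.736759; next y=1/2·3.163082+1/4·6.736759≈3.265731

0 1 2.750 0.000
1 1 1.109 0.688
2 4 9.870 0.621
3 4 4.861 2.778
4 4 6.489 2.604
5 4 6.263 2.924
6 4 6.596 3.028
7 4 6.737 3.163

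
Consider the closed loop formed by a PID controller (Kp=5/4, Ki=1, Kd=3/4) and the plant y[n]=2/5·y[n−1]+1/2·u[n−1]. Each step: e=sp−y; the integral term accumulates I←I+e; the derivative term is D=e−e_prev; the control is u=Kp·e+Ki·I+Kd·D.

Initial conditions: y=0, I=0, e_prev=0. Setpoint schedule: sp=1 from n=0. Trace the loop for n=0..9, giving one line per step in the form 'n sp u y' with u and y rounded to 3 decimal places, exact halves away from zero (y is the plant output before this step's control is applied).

0 1 3.000 0.000
1 1 -1.250 1.500
2 1 3.950 -0.025
3 1 -2.139 1.965
4 1 5.134 -0.283
5 1 -3.480 2.454
6 1 6.756 -0.759
7 1 -5.394 3.074
8 1 9.031 -1.467
9 1 -8.095 3.929

(exact arithmetic carried between steps; '≈' marks a value shown rounded to 6 d.p. or computed from one; I and e_prev carry over from the previous line; the table rounds u and y to 3 d.p., halves away from zero)
n=0: y=0, sp=1, e=sp−y=1; I=1, D=e−e_prev=1; u=5/4·1+1·1+3/4·1=3; next y=2/5·0+1/2·3=1.5
n=1: y=1.5, sp=1, e=sp−y=-0.5; I=0.5, D=e−e_prev=-1.5; u=5/4·(-0.5)+1·0.5+3/4·(-1.5)=-1.25; next y=2/5·1.5+1/2·(-1.25)=-0.025
n=2: y=-0.025, sp=1, e=sp−y=1.025; I=1.525, D=e−e_prev=1.525; u=5/4·1.025+1·1.525+3/4·1.525=3.95; next y=2/5·(-0.025)+1/2·3.95=1.965
n=3: y=1.965, sp=1, e=sp−y=-0.965; I=0.56, D=e−e_prev=-1.99; u=5/4·(-0.965)+1·0.56+3/4·(-1.99)=-2.13875; next y=2/5·1.965+1/2·(-2.13875)=-0.283375
n=4: y=-0.283375, sp=1, e=sp−y=1.283375; I=1.843375, D=e−e_prev=2.248375; u=5/4·1.283375+1·1.843375+3/4·2.248375=5.133875; next y=2/5·(-0.283375)+1/2·5.133875≈2.453588
n=5: y≈2.453588, sp=1, e=sp−y≈-1.453588; I≈0.389788, D=e−e_prev≈-2.736963; u=5/4·(-1.453588)+1·0.389788+3/4·(-2.736963)≈-3.479919; next y=2/5·2.453588+1/2·(-3.479919)≈-0.758524
n=6: y≈-0.758524, sp=1, e=sp−y≈1.758524; I≈2.148312, D=e−e_prev≈3.212112; u=5/4·1.758524+1·2.148312+3/4·3.212112≈6.755551; next y=2/5·(-0.758524)+1/2·6.755551≈3.074366
n=7: y≈3.074366, sp=1, e=sp−y≈-2.074366; I≈0.073946, D=e−e_prev≈-3.832890; u=5/4·(-2.074366)+1·0.073946+3/4·(-3.832890)≈-5.393679; next y=2/5·3.074366+1/2·(-5.393679)≈-1.467093
n=8: y≈-1.467093, sp=1, e=sp−y≈2.467093; I≈2.541039, D=e−e_prev≈4.541459; u=5/4·2.467093+1·2.541039+3/4·4.541459≈9.031000; next y=2/5·(-1.467093)+1/2·9.031000≈3.928663
n=9: y≈3.928663, sp=1, e=sp−y≈-2.928663; I≈-0.387624, D=e−e_prev≈-5.395756; u=5/4·(-2.928663)+1·(-0.387624)+3/4·(-5.395756)≈-8.095269; next y=2/5·3.928663+1/2·(-8.095269)≈-2.476169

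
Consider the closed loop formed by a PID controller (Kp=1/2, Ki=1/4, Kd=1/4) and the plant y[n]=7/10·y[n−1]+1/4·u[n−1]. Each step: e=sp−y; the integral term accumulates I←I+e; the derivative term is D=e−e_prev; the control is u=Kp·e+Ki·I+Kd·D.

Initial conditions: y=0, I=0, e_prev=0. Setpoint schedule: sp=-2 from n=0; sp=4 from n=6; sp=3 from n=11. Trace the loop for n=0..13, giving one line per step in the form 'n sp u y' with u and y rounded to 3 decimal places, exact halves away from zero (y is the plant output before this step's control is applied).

0 -2 -2.000 0.000
1 -2 -1.500 -0.500
2 -2 -1.775 -0.725
3 -2 -1.924 -0.951
4 -2 -2.047 -1.147
5 -2 -2.141 -1.315
6 4 3.786 -1.456
7 4 2.232 -0.072
8 4 3.016 0.507
9 4 3.432 1.109
10 4 3.780 1.634
11 3 3.048 2.089
12 3 3.504 2.224
13 3 3.523 2.433

(exact arithmetic carried between steps; '≈' marks a value shown rounded to 6 d.p. or computed from one; I and e_prev carry over from the previous line; the table rounds u and y to 3 d.p., halves away from zero)
n=0: y=0, sp=-2, e=sp−y=-2; I=-2, D=e−e_prev=-2; u=1/2·(-2)+1/4·(-2)+1/4·(-2)=-2; next y=7/10·0+1/4·(-2)=-0.5
n=1: y=-0.5, sp=-2, e=sp−y=-1.5; I=-3.5, D=e−e_prev=0.5; u=1/2·(-1.5)+1/4·(-3.5)+1/4·0.5=-1.5; next y=7/10·(-0.5)+1/4·(-1.5)=-0.725
n=2: y=-0.725, sp=-2, e=sp−y=-1.275; I=-4.775, D=e−e_prev=0.225; u=1/2·(-1.275)+1/4·(-4.775)+1/4·0.225=-1.775; next y=7/10·(-0.725)+1/4·(-1.775)=-0.95125
n=3: y=-0.95125, sp=-2, e=sp−y=-1.04875; I=-5.82375, D=e−e_prev=0.22625; u=1/2·(-1.04875)+1/4·(-5.82375)+1/4·0.22625=-1.92375; next y=7/10·(-0.95125)+1/4·(-1.92375)≈-1.146813
n=4: y≈-1.146813, sp=-2, e=sp−y≈-0.853188; I≈-6.676938, D=e−e_prev≈0.195563; u=1/2·(-0.853188)+1/4·(-6.676938)+1/4·0.195563≈-2.046938; next y=7/10·(-1.146813)+1/4·(-2.046938)≈-1.314503
n=5: y≈-1.314503, sp=-2, e=sp−y≈-0.685497; I≈-7.362434, D=e−e_prev≈0.167691; u=1/2·(-0.685497)+1/4·(-7.362434)+1/4·0.167691≈-2.141434; next y=7/10·(-1.314503)+1/4·(-2.141434)≈-1.455511
n=6: y≈-1.455511, sp=4, e=sp−y≈5.455511; I≈-1.906924, D=e−e_prev≈6.141008; u=1/2·5.455511+1/4·(-1.906924)+1/4·6.141008≈3.786276; next y=7/10·(-1.455511)+1/4·3.786276≈-0.072288
n=7: y≈-0.072288, sp=4, e=sp−y≈4.072288; I≈2.165365, D=e−e_prev≈-1.383222; u=1/2·4.072288+1/4·2.165365+1/4·(-1.383222)≈2.231680; next y=7/10·(-0.072288)+1/4·2.231680≈0.507318
n=8: y≈0.507318, sp=4, e=sp−y≈3.492682; I≈5.658047, D=e−e_prev≈-0.579606; u=1/2·3.492682+1/4·5.658047+1/4·(-0.579606)≈3.015951; next y=7/10·0.507318+1/4·3.015951≈1.109110
n=9: y≈1.109110, sp=4, e=sp−y≈2.890890; I≈8.548936, D=e−e_prev≈-0.601792; u=1/2·2.890890+1/4·8.548936+1/4·(-0.601792)≈3.432231; next y=7/10·1.109110+1/4·3.432231≈1.634435
n=10: y≈1.634435, sp=4, e=sp−y≈2.365565; I≈10.914501, D=e−e_prev≈-0.525325; u=1/2·2.365565+1/4·10.914501+1/4·(-0.525325)≈3.780077; next y=7/10·1.634435+1/4·3.780077≈2.089124
n=11: y≈2.089124, sp=3, e=sp−y≈0.910876; I≈11.825378, D=e−e_prev≈-1.454689; u=1/2·0.910876+1/4·11.825378+1/4·(-1.454689)≈3.048110; next y=7/10·2.089124+1/4·3.048110≈2.224414
n=12: y≈2.224414, sp=3, e=sp−y≈0.775586; I≈12.600964, D=e−e_prev≈-0.135291; u=1/2·0.775586+1/4·12.600964+1/4·(-0.135291)≈3.504211; next y=7/10·2.224414+1/4·3.504211≈2.433143
n=13: y≈2.433143, sp=3, e=sp−y≈0.566857; I≈13.167821, D=e−e_prev≈-0.208729; u=1/2·0.566857+1/4·13.167821+1/4·(-0.208729)≈3.523202; next y=7/10·2.433143+1/4·3.523202≈2.584000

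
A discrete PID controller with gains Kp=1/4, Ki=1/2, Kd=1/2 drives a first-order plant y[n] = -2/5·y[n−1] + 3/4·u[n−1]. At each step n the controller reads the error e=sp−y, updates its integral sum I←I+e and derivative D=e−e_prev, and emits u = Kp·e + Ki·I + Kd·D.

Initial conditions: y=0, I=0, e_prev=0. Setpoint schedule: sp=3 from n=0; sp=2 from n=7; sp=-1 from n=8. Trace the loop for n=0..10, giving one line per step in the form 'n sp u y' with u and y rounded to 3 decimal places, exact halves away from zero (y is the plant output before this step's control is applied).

(exact arithmetic carried between steps; '≈' marks a value shown rounded to 6 d.p. or computed from one; I and e_prev carry over from the previous line; the table rounds u and y to 3 d.p., halves away from zero)
n=0: y=0, sp=3, e=sp−y=3; I=3, D=e−e_prev=3; u=1/4·3+1/2·3+1/2·3=3.75; next y=-2/5·0+3/4·3.75=2.8125
n=1: y=2.8125, sp=3, e=sp−y=0.1875; I=3.1875, D=e−e_prev=-2.8125; u=1/4·0.1875+1/2·3.1875+1/2·(-2.8125)=0.234375; next y=-2/5·2.8125+3/4·0.234375≈-0.949219
n=2: y≈-0.949219, sp=3, e=sp−y≈3.949219; I≈7.136719, D=e−e_prev≈3.761719; u=1/4·3.949219+1/2·7.136719+1/2·3.761719≈6.436523; next y=-2/5·(-0.949219)+3/4·6.436523≈5.207080
n=3: y≈5.207080, sp=3, e=sp−y≈-2.207080; I≈4.929639, D=e−e_prev≈-6.156299; u=1/4·(-2.207080)+1/2·4.929639+1/2·(-6.156299)≈-1.165100; next y=-2/5·5.207080+3/4·(-1.165100)≈-2.956657
n=4: y≈-2.956657, sp=3, e=sp−y≈5.956657; I≈10.886296, D=e−e_prev≈8.163737; u=1/4·5.956657+1/2·10.886296+1/2·8.163737≈11.014181; next y=-2/5·(-2.956657)+3/4·11.014181≈9.443298
n=5: y≈9.443298, sp=3, e=sp−y≈-6.443298; I≈4.442997, D=e−e_prev≈-12.399956; u=1/4·(-6.443298)+1/2·4.442997+1/2·(-12.399956)≈-5.589304; next y=-2/5·9.443298+3/4·(-5.589304)≈-7.969297
n=6: y≈-7.969297, sp=3, e=sp−y≈10.969297; I≈15.412294, D=e−e_prev≈17.412596; u=1/4·10.969297+1/2·15.412294+1/2·17.412596≈19.154769; next y=-2/5·(-7.969297)+3/4·19.154769≈17.553796
n=7: y≈17.553796, sp=2, e=sp−y≈-15.553796; I≈-0.141501, D=e−e_prev≈-26.523093; u=1/4·(-15.553796)+1/2·(-0.141501)+1/2·(-26.523093)≈-17.220746; next y=-2/5·17.553796+3/4·(-17.220746)≈-19.937078
n=8: y≈-19.937078, sp=-1, e=sp−y≈18.937078; I≈18.795577, D=e−e_prev≈34.490874; u=1/4·18.937078+1/2·18.795577+1/2·34.490874≈31.377495; next y=-2/5·(-19.937078)+3/4·31.377495≈31.507952
n=9: y≈31.507952, sp=-1, e=sp−y≈-32.507952; I≈-13.712376, D=e−e_prev≈-51.445030; u=1/4·(-32.507952)+1/2·(-13.712376)+1/2·(-51.445030)≈-40.705691; next y=-2/5·31.507952+3/4·(-40.705691)≈-43.132449
n=10: y≈-43.132449, sp=-1, e=sp−y≈42.132449; I≈28.420073, D=e−e_prev≈74.640401; u=1/4·42.132449+1/2·28.420073+1/2·74.640401≈62.063349; next y=-2/5·(-43.132449)+3/4·62.063349≈63.800492

0 3 3.750 0.000
1 3 0.234 2.813
2 3 6.437 -0.949
3 3 -1.165 5.207
4 3 11.014 -2.957
5 3 -5.589 9.443
6 3 19.155 -7.969
7 2 -17.221 17.554
8 -1 31.377 -19.937
9 -1 -40.706 31.508
10 -1 62.063 -43.132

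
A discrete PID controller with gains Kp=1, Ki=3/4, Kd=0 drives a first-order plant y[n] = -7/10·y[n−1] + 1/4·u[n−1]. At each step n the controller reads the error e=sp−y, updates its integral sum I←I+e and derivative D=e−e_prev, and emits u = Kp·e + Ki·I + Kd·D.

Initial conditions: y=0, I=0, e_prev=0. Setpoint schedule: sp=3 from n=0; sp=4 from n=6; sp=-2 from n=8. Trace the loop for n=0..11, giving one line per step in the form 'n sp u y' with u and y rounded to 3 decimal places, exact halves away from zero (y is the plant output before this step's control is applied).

0 3 5.250 0.000
1 3 5.203 1.313
2 3 8.097 0.382
3 3 7.655 1.757
4 3 10.465 0.684
5 3 9.658 2.137
6 4 14.188 0.918
7 4 13.024 2.904
8 -2 6.288 1.223
9 -2 4.758 0.716
10 -2 2.770 0.688
11 -2 1.590 0.211

(exact arithmetic carried between steps; '≈' marks a value shown rounded to 6 d.p. or computed from one; I and e_prev carry over from the previous line; the table rounds u and y to 3 d.p., halves away from zero)
n=0: y=0, sp=3, e=sp−y=3; I=3, D=e−e_prev=3; u=1·3+3/4·3+0·3=5.25; next y=-7/10·0+1/4·5.25=1.3125
n=1: y=1.3125, sp=3, e=sp−y=1.6875; I=4.6875, D=e−e_prev=-1.3125; u=1·1.6875+3/4·4.6875+0·(-1.3125)=5.203125; next y=-7/10·1.3125+1/4·5.203125≈0.382031
n=2: y≈0.382031, sp=3, e=sp−y≈2.617969; I≈7.305469, D=e−e_prev≈0.930469; u=1·2.617969+3/4·7.305469+0·0.930469≈8.097070; next y=-7/10·0.382031+1/4·8.097070≈1.756846
n=3: y≈1.756846, sp=3, e=sp−y≈1.243154; I≈8.548623, D=e−e_prev≈-1.374814; u=1·1.243154+3/4·8.548623+0·(-1.374814)≈7.654622; next y=-7/10·1.756846+1/4·7.654622≈0.683863
n=4: y≈0.683863, sp=3, e=sp−y≈2.316137; I≈10.864760, D=e−e_prev≈1.072982; u=1·2.316137+3/4·10.864760+0·1.072982≈10.464706; next y=-7/10·0.683863+1/4·10.464706≈2.137472
n=5: y≈2.137472, sp=3, e=sp−y≈0.862528; I≈11.727287, D=e−e_prev≈-1.453609; u=1·0.862528+3/4·11.727287+0·(-1.453609)≈9.657993; next y=-7/10·2.137472+1/4·9.657993≈0.918268
n=6: y≈0.918268, sp=4, e=sp−y≈3.081732; I≈14.809020, D=e−e_prev≈2.219204; u=1·3.081732+3/4·14.809020+0·2.219204≈14.188497; next y=-7/10·0.918268+1/4·14.188497≈2.904337
n=7: y≈2.904337, sp=4, e=sp−y≈1.095663; I≈15.904683, D=e−e_prev≈-1.986069; u=1·1.095663+3/4·15.904683+0·(-1.986069)≈13.024175; next y=-7/10·2.904337+1/4·13.024175≈1.223008
n=8: y≈1.223008, sp=-2, e=sp−y≈-3.223008; I≈12.681675, D=e−e_prev≈-4.318671; u=1·(-3.223008)+3/4·12.681675+0·(-4.318671)≈6.288248; next y=-7/10·1.223008+1/4·6.288248≈0.715956
n=9: y≈0.715956, sp=-2, e=sp−y≈-2.715956; I≈9.965718, D=e−e_prev≈0.507052; u=1·(-2.715956)+3/4·9.965718+0·0.507052≈4.758333; next y=-7/10·0.715956+1/4·4.758333≈0.688414
n=10: y≈0.688414, sp=-2, e=sp−y≈-2.688414; I≈7.277305, D=e−e_prev≈0.027543; u=1·(-2.688414)+3/4·7.277305+0·0.027543≈2.769565; next y=-7/10·0.688414+1/4·2.769565≈0.210502
n=11: y≈0.210502, sp=-2, e=sp−y≈-2.210502; I≈5.066803, D=e−e_prev≈0.477912; u=1·(-2.210502)+3/4·5.066803+0·0.477912≈1.589601; next y=-7/10·0.210502+1/4·1.589601≈0.250049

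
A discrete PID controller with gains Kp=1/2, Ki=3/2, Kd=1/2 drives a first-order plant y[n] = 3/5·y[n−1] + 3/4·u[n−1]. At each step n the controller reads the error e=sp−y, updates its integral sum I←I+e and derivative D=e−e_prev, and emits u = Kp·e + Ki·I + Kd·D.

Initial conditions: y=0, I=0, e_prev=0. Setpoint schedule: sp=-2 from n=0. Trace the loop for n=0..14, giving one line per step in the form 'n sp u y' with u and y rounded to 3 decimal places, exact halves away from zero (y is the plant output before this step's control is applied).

(exact arithmetic carried between steps; '≈' marks a value shown rounded to 6 d.p. or computed from one; I and e_prev carry over from the previous line; the table rounds u and y to 3 d.p., halves away from zero)
n=0: y=0, sp=-2, e=sp−y=-2; I=-2, D=e−e_prev=-2; u=1/2·(-2)+3/2·(-2)+1/2·(-2)=-5; next y=3/5·0+3/4·(-5)=-3.75
n=1: y=-3.75, sp=-2, e=sp−y=1.75; I=-0.25, D=e−e_prev=3.75; u=1/2·1.75+3/2·(-0.25)+1/2·3.75=2.375; next y=3/5·(-3.75)+3/4·2.375=-0.46875
n=2: y=-0.46875, sp=-2, e=sp−y=-1.53125; I=-1.78125, D=e−e_prev=-3.28125; u=1/2·(-1.53125)+3/2·(-1.78125)+1/2·(-3.28125)=-5.078125; next y=3/5·(-0.46875)+3/4·(-5.078125)≈-4.089844
n=3: y≈-4.089844, sp=-2, e=sp−y≈2.089844; I≈0.308594, D=e−e_prev≈3.621094; u=1/2·2.089844+3/2·0.308594+1/2·3.621094≈3.318359; next y=3/5·(-4.089844)+3/4·3.318359≈0.034863
n=4: y≈0.034863, sp=-2, e=sp−y≈-2.034863; I≈-1.726270, D=e−e_prev≈-4.124707; u=1/2·(-2.034863)+3/2·(-1.726270)+1/2·(-4.124707)≈-5.669189; next y=3/5·0.034863+3/4·(-5.669189)≈-4.230974
n=5: y≈-4.230974, sp=-2, e=sp−y≈2.230974; I≈0.504705, D=e−e_prev≈4.265837; u=1/2·2.230974+3/2·0.504705+1/2·4.265837≈4.005463; next y=3/5·(-4.230974)+3/4·4.005463≈0.465513
n=6: y≈0.465513, sp=-2, e=sp−y≈-2.465513; I≈-1.960808, D=e−e_prev≈-4.696487; u=1/2·(-2.465513)+3/2·(-1.960808)+1/2·(-4.696487)≈-6.522211; next y=3/5·0.465513+3/4·(-6.522211)≈-4.612351
n=7: y≈-4.612351, sp=-2, e=sp−y≈2.612351; I≈0.651543, D=e−e_prev≈5.077864; u=1/2·2.612351+3/2·0.651543+1/2·5.077864≈4.822422; next y=3/5·(-4.612351)+3/4·4.822422≈0.849406
n=8: y≈0.849406, sp=-2, e=sp−y≈-2.849406; I≈-2.197863, D=e−e_prev≈-5.461757; u=1/2·(-2.849406)+3/2·(-2.197863)+1/2·(-5.461757)≈-7.452376; next y=3/5·0.849406+3/4·(-7.452376)≈-5.079638
n=9: y≈-5.079638, sp=-2, e=sp−y≈3.079638; I≈0.881775, D=e−e_prev≈5.929044; u=1/2·3.079638+3/2·0.881775+1/2·5.929044≈5.827004; next y=3/5·(-5.079638)+3/4·5.827004≈1.322470
n=10: y≈1.322470, sp=-2, e=sp−y≈-3.322470; I≈-2.440695, D=e−e_prev≈-6.402108; u=1/2·(-3.322470)+3/2·(-2.440695)+1/2·(-6.402108)≈-8.523332; next y=3/5·1.322470+3/4·(-8.523332)≈-5.599017
n=11: y≈-5.599017, sp=-2, e=sp−y≈3.599017; I≈1.158322, D=e−e_prev≈6.921487; u=1/2·3.599017+3/2·1.158322+1/2·6.921487≈6.997734; next y=3/5·(-5.599017)+3/4·6.997734≈1.888891
n=12: y≈1.888891, sp=-2, e=sp−y≈-3.888891; I≈-2.730569, D=e−e_prev≈-7.487907; u=1/2·(-3.888891)+3/2·(-2.730569)+1/2·(-7.487907)≈-9.784253; next y=3/5·1.888891+3/4·(-9.784253)≈-6.204855
n=13: y≈-6.204855, sp=-2, e=sp−y≈4.204855; I≈1.474286, D=e−e_prev≈8.093746; u=1/2·4.204855+3/2·1.474286+1/2·8.093746≈8.360729; next y=3/5·(-6.204855)+3/4·8.360729≈2.547634
n=14: y≈2.547634, sp=-2, e=sp−y≈-4.547634; I≈-3.073348, D=e−e_prev≈-8.752489; u=1/2·(-4.547634)+3/2·(-3.073348)+1/2·(-8.752489)≈-11.260083; next y=3/5·2.547634+3/4·(-11.260083)≈-6.916482

0 -2 -5.000 0.000
1 -2 2.375 -3.750
2 -2 -5.078 -0.469
3 -2 3.318 -4.090
4 -2 -5.669 0.035
5 -2 4.005 -4.231
6 -2 -6.522 0.466
7 -2 4.822 -4.612
8 -2 -7.452 0.849
9 -2 5.827 -5.080
10 -2 -8.523 1.322
11 -2 6.998 -5.599
12 -2 -9.784 1.889
13 -2 8.361 -6.205
14 -2 -11.260 2.548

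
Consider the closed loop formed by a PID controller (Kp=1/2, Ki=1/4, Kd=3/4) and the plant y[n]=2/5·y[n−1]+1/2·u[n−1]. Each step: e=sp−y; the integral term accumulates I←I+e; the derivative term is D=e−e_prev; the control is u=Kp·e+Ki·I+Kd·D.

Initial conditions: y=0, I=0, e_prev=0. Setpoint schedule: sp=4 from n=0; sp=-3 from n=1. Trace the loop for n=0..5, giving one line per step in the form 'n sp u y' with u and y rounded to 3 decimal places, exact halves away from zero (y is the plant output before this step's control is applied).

(exact arithmetic carried between steps; '≈' marks a value shown rounded to 6 d.p. or computed from one; I and e_prev carry over from the previous line; the table rounds u and y to 3 d.p., halves away from zero)
n=0: y=0, sp=4, e=sp−y=4; I=4, D=e−e_prev=4; u=1/2·4+1/4·4+3/4·4=6; next y=2/5·0+1/2·6=3
n=1: y=3, sp=-3, e=sp−y=-6; I=-2, D=e−e_prev=-10; u=1/2·(-6)+1/4·(-2)+3/4·(-10)=-11; next y=2/5·3+1/2·(-11)=-4.3
n=2: y=-4.3, sp=-3, e=sp−y=1.3; I=-0.7, D=e−e_prev=7.3; u=1/2·1.3+1/4·(-0.7)+3/4·7.3=5.95; next y=2/5·(-4.3)+1/2·5.95=1.255
n=3: y=1.255, sp=-3, e=sp−y=-4.255; I=-4.955, D=e−e_prev=-5.555; u=1/2·(-4.255)+1/4·(-4.955)+3/4·(-5.555)=-7.5325; next y=2/5·1.255+1/2·(-7.5325)=-3.26425
n=4: y=-3.26425, sp=-3, e=sp−y=0.26425; I=-4.69075, D=e−e_prev=4.51925; u=1/2·0.26425+1/4·(-4.69075)+3/4·4.51925=2.348875; next y=2/5·(-3.26425)+1/2·2.348875≈-0.131263
n=5: y≈-0.131263, sp=-3, e=sp−y≈-2.868738; I≈-7.559488, D=e−e_prev≈-3.132988; u=1/2·(-2.868738)+1/4·(-7.559488)+3/4·(-3.132988)≈-5.673981; next y=2/5·(-0.131263)+1/2·(-5.673981)≈-2.889496

0 4 6.000 0.000
1 -3 -11.000 3.000
2 -3 5.950 -4.300
3 -3 -7.533 1.255
4 -3 2.349 -3.264
5 -3 -5.674 -0.131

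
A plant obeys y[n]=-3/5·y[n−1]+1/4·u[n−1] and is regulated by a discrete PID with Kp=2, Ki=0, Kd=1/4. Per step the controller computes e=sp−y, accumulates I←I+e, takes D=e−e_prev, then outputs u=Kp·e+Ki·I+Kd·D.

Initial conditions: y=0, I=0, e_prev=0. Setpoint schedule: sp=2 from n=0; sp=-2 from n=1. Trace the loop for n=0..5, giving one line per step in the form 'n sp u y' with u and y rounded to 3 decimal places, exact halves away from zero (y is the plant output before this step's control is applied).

0 2 4.500 0.000
1 -2 -7.531 1.125
2 -2 2.036 -2.558
3 -2 -9.238 2.044
4 -2 4.466 -3.536
5 -2 -12.170 3.238

(exact arithmetic carried between steps; '≈' marks a value shown rounded to 6 d.p. or computed from one; I and e_prev carry over from the previous line; the table rounds u and y to 3 d.p., halves away from zero)
n=0: y=0, sp=2, e=sp−y=2; I=2, D=e−e_prev=2; u=2·2+0·2+1/4·2=4.5; next y=-3/5·0+1/4·4.5=1.125
n=1: y=1.125, sp=-2, e=sp−y=-3.125; I=-1.125, D=e−e_prev=-5.125; u=2·(-3.125)+0·(-1.125)+1/4·(-5.125)=-7.53125; next y=-3/5·1.125+1/4·(-7.53125)≈-2.557813
n=2: y≈-2.557813, sp=-2, e=sp−y≈0.557813; I≈-0.567188, D=e−e_prev≈3.682813; u=2·0.557813+0·(-0.567188)+1/4·3.682813≈2.036328; next y=-3/5·(-2.557813)+1/4·2.036328≈2.043770
n=3: y≈2.043770, sp=-2, e=sp−y≈-4.043770; I≈-4.610957, D=e−e_prev≈-4.601582; u=2·(-4.043770)+0·(-4.610957)+1/4·(-4.601582)≈-9.237935; next y=-3/5·2.043770+1/4·(-9.237935)≈-3.535745
n=4: y≈-3.535745, sp=-2, e=sp−y≈1.535745; I≈-3.075212, D=e−e_prev≈5.579515; u=2·1.535745+0·(-3.075212)+1/4·5.579515≈4.466369; next y=-3/5·(-3.535745)+1/4·4.466369≈3.238040
n=5: y≈3.238040, sp=-2, e=sp−y≈-5.238040; I≈-8.313251, D=e−e_prev≈-6.773785; u=2·(-5.238040)+0·(-8.313251)+1/4·(-6.773785)≈-12.169525; next y=-3/5·3.238040+1/4·(-12.169525)≈-4.985205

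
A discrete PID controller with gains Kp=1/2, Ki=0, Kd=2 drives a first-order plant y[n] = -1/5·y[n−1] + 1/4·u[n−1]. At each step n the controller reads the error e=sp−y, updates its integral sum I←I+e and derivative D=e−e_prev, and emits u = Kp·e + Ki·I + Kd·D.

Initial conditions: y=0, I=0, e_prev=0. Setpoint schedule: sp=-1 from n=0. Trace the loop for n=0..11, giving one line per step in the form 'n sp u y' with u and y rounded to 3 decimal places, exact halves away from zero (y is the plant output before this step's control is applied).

0 -1 -2.500 0.000
1 -1 1.063 -0.625
2 -1 -2.727 0.391
3 -1 2.181 -0.760
4 -1 -3.762 0.697
5 -1 3.594 -1.080
6 -1 -5.446 1.115
7 -1 5.690 -1.585
8 -1 -8.018 1.740
9 -1 8.860 -2.352
10 -1 -11.918 2.685
11 -1 13.663 -3.517

(exact arithmetic carried between steps; '≈' marks a value shown rounded to 6 d.p. or computed from one; I and e_prev carry over from the previous line; the table rounds u and y to 3 d.p., halves away from zero)
n=0: y=0, sp=-1, e=sp−y=-1; I=-1, D=e−e_prev=-1; u=1/2·(-1)+0·(-1)+2·(-1)=-2.5; next y=-1/5·0+1/4·(-2.5)=-0.625
n=1: y=-0.625, sp=-1, e=sp−y=-0.375; I=-1.375, D=e−e_prev=0.625; u=1/2·(-0.375)+0·(-1.375)+2·0.625=1.0625; next y=-1/5·(-0.625)+1/4·1.0625=0.390625
n=2: y=0.390625, sp=-1, e=sp−y=-1.390625; I=-2.765625, D=e−e_prev=-1.015625; u=1/2·(-1.390625)+0·(-2.765625)+2·(-1.015625)≈-2.726563; next y=-1/5·0.390625+1/4·(-2.726563)≈-0.759766
n=3: y≈-0.759766, sp=-1, e=sp−y≈-0.240234; I≈-3.005859, D=e−e_prev≈1.150391; u=1/2·(-0.240234)+0·(-3.005859)+2·1.150391≈2.180664; next y=-1/5·(-0.759766)+1/4·2.180664≈0.697119
n=4: y≈0.697119, sp=-1, e=sp−y≈-1.697119; I≈-4.702979, D=e−e_prev≈-1.456885; u=1/2·(-1.697119)+0·(-4.702979)+2·(-1.456885)≈-3.762329; next y=-1/5·0.697119+1/4·(-3.762329)≈-1.080006
n=5: y≈-1.080006, sp=-1, e=sp−y≈0.080006; I≈-4.622972, D=e−e_prev≈1.777125; u=1/2·0.080006+0·(-4.622972)+2·1.777125≈3.594254; next y=-1/5·(-1.080006)+1/4·3.594254≈1.114565
n=6: y≈1.114565, sp=-1, e=sp−y≈-2.114565; I≈-6.737537, D=e−e_prev≈-2.194571; u=1/2·(-2.114565)+0·(-6.737537)+2·(-2.194571)≈-5.446424; next y=-1/5·1.114565+1/4·(-5.446424)≈-1.584519
n=7: y≈-1.584519, sp=-1, e=sp−y≈0.584519; I≈-6.153018, D=e−e_prev≈2.699083; u=1/2·0.584519+0·(-6.153018)+2·2.699083≈5.690426; next y=-1/5·(-1.584519)+1/4·5.690426≈1.739510
n=8: y≈1.739510, sp=-1, e=sp−y≈-2.739510; I≈-8.892529, D=e−e_prev≈-3.324029; u=1/2·(-2.739510)+0·(-8.892529)+2·(-3.324029)≈-8.017814; next y=-1/5·1.739510+1/4·(-8.017814)≈-2.352355
n=9: y≈-2.352355, sp=-1, e=sp−y≈1.352355; I≈-7.540173, D=e−e_prev≈4.091866; u=1/2·1.352355+0·(-7.540173)+2·4.091866≈8.859909; next y=-1/5·(-2.352355)+1/4·8.859909≈2.685448
n=10: y≈2.685448, sp=-1, e=sp−y≈-3.685448; I≈-11.225621, D=e−e_prev≈-5.037804; u=1/2·(-3.685448)+0·(-11.225621)+2·(-5.037804)≈-11.918332; next y=-1/5·2.685448+1/4·(-11.918332)≈-3.516673
n=11: y≈-3.516673, sp=-1, e=sp−y≈2.516673; I≈-8.708949, D=e−e_prev≈6.202121; u=1/2·2.516673+0·(-8.708949)+2·6.202121≈13.662579; next y=-1/5·(-3.516673)+1/4·13.662579≈4.118979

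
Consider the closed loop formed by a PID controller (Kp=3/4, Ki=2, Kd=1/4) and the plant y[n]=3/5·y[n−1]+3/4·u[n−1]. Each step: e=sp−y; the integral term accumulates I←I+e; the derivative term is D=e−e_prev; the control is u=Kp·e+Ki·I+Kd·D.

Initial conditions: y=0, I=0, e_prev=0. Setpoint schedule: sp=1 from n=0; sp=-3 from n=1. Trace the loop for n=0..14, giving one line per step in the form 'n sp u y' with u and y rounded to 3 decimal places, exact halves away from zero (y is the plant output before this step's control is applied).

(exact arithmetic carried between steps; '≈' marks a value shown rounded to 6 d.p. or computed from one; I and e_prev carry over from the previous line; the table rounds u and y to 3 d.p., halves away from zero)
n=0: y=0, sp=1, e=sp−y=1; I=1, D=e−e_prev=1; u=3/4·1+2·1+1/4·1=3; next y=3/5·0+3/4·3=2.25
n=1: y=2.25, sp=-3, e=sp−y=-5.25; I=-4.25, D=e−e_prev=-6.25; u=3/4·(-5.25)+2·(-4.25)+1/4·(-6.25)=-14; next y=3/5·2.25+3/4·(-14)=-9.15
n=2: y=-9.15, sp=-3, e=sp−y=6.15; I=1.9, D=e−e_prev=11.4; u=3/4·6.15+2·1.9+1/4·11.4=11.2625; next y=3/5·(-9.15)+3/4·11.2625=2.956875
n=3: y=2.956875, sp=-3, e=sp−y=-5.956875; I=-4.056875, D=e−e_prev=-12.106875; u=3/4·(-5.956875)+2·(-4.056875)+1/4·(-12.106875)=-15.608125; next y=3/5·2.956875+3/4·(-15.608125)≈-9.931969
n=4: y≈-9.931969, sp=-3, e=sp−y≈6.931969; I≈2.875094, D=e−e_prev≈12.888844; u=3/4·6.931969+2·2.875094+1/4·12.888844≈14.171375; next y=3/5·(-9.931969)+3/4·14.171375≈4.66935
n=5: y=4.66935, sp=-3, e=sp−y=-7.66935; I≈-4.794256, D=e−e_prev≈-14.601319; u=3/4·(-7.66935)+2·(-4.794256)+1/4·(-14.601319)≈-18.990855; next y=3/5·4.66935+3/4·(-18.990855)≈-11.441531
n=6: y≈-11.441531, sp=-3, e=sp−y≈8.441531; I≈3.647275, D=e−e_prev≈16.110881; u=3/4·8.441531+2·3.647275+1/4·16.110881≈17.653418; next y=3/5·(-11.441531)+3/4·17.653418≈6.375145
n=7: y≈6.375145, sp=-3, e=sp−y≈-9.375145; I≈-5.727870, D=e−e_prev≈-17.816676; u=3/4·(-9.375145)+2·(-5.727870)+1/4·(-17.816676)≈-22.941268; next y=3/5·6.375145+3/4·(-22.941268)≈-13.380864
n=8: y≈-13.380864, sp=-3, e=sp−y≈10.380864; I≈4.652994, D=e−e_prev≈19.756009; u=3/4·10.380864+2·4.652994+1/4·19.756009≈22.030638; next y=3/5·(-13.380864)+3/4·22.030638≈8.494460
n=9: y≈8.494460, sp=-3, e=sp−y≈-11.494460; I≈-6.841466, D=e−e_prev≈-21.875324; u=3/4·(-11.494460)+2·(-6.841466)+1/4·(-21.875324)≈-27.772609; next y=3/5·8.494460+3/4·(-27.772609)≈-15.732780
n=10: y≈-15.732780, sp=-3, e=sp−y≈12.732780; I≈5.891314, D=e−e_prev≈24.227240; u=3/4·12.732780+2·5.891314+1/4·24.227240≈27.389024; next y=3/5·(-15.732780)+3/4·27.389024≈11.102100
n=11: y≈11.102100, sp=-3, e=sp−y≈-14.102100; I≈-8.210785, D=e−e_prev≈-26.834880; u=3/4·(-14.102100)+2·(-8.210785)+1/4·(-26.834880)≈-33.706865; next y=3/5·11.102100+3/4·(-33.706865)≈-18.618889
n=12: y≈-18.618889, sp=-3, e=sp−y≈15.618889; I≈7.408104, D=e−e_prev≈29.720989; u=3/4·15.618889+2·7.408104+1/4·29.720989≈33.960622; next y=3/5·(-18.618889)+3/4·33.960622≈14.299133
n=13: y≈14.299133, sp=-3, e=sp−y≈-17.299133; I≈-9.891029, D=e−e_prev≈-32.918022; u=3/4·(-17.299133)+2·(-9.891029)+1/4·(-32.918022)≈-40.985913; next y=3/5·14.299133+3/4·(-40.985913)≈-22.159955
n=14: y≈-22.159955, sp=-3, e=sp−y≈19.159955; I≈9.268926, D=e−e_prev≈36.459088; u=3/4·19.159955+2·9.268926+1/4·36.459088≈42.022591; next y=3/5·(-22.159955)+3/4·42.022591≈18.220970

0 1 3.000 0.000
1 -3 -14.000 2.250
2 -3 11.263 -9.150
3 -3 -15.608 2.957
4 -3 14.171 -9.932
5 -3 -18.991 4.669
6 -3 17.653 -11.442
7 -3 -22.941 6.375
8 -3 22.031 -13.381
9 -3 -27.773 8.494
10 -3 27.389 -15.733
11 -3 -33.707 11.102
12 -3 33.961 -18.619
13 -3 -40.986 14.299
14 -3 42.023 -22.160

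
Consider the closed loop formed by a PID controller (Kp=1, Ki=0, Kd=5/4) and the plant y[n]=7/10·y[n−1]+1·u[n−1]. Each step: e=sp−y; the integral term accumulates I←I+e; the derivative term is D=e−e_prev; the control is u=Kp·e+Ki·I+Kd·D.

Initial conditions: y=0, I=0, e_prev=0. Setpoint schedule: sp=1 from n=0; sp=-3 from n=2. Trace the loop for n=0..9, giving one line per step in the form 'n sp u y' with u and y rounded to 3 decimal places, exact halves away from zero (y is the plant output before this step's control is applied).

0 1 2.250 0.000
1 1 -4.063 2.250
2 -3 0.409 -2.488
3 -3 -3.113 -1.332
4 -3 4.436 -4.045
5 -3 -11.667 1.605
6 -3 22.729 -10.544
7 -3 -50.715 15.349
8 -3 106.120 -39.970
9 -3 -228.779 78.140

(exact arithmetic carried between steps; '≈' marks a value shown rounded to 6 d.p. or computed from one; I and e_prev carry over from the previous line; the table rounds u and y to 3 d.p., halves away from zero)
n=0: y=0, sp=1, e=sp−y=1; I=1, D=e−e_prev=1; u=1·1+0·1+5/4·1=2.25; next y=7/10·0+1·2.25=2.25
n=1: y=2.25, sp=1, e=sp−y=-1.25; I=-0.25, D=e−e_prev=-2.25; u=1·(-1.25)+0·(-0.25)+5/4·(-2.25)=-4.0625; next y=7/10·2.25+1·(-4.0625)=-2.4875
n=2: y=-2.4875, sp=-3, e=sp−y=-0.5125; I=-0.7625, D=e−e_prev=0.7375; u=1·(-0.5125)+0·(-0.7625)+5/4·0.7375=0.409375; next y=7/10·(-2.4875)+1·0.409375=-1.331875
n=3: y=-1.331875, sp=-3, e=sp−y=-1.668125; I=-2.430625, D=e−e_prev=-1.155625; u=1·(-1.668125)+0·(-2.430625)+5/4·(-1.155625)≈-3.112656; next y=7/10·(-1.331875)+1·(-3.112656)≈-4.044969
n=4: y≈-4.044969, sp=-3, e=sp−y≈1.044969; I≈-1.385656, D=e−e_prev≈2.713094; u=1·1.044969+0·(-1.385656)+5/4·2.713094≈4.436336; next y=7/10·(-4.044969)+1·4.436336≈1.604858
n=5: y≈1.604858, sp=-3, e=sp−y≈-4.604858; I≈-5.990514, D=e−e_prev≈-5.649827; u=1·(-4.604858)+0·(-5.990514)+5/4·(-5.649827)≈-11.667141; next y=7/10·1.604858+1·(-11.667141)≈-10.543741
n=6: y≈-10.543741, sp=-3, e=sp−y≈7.543741; I≈1.553226, D=e−e_prev≈12.148598; u=1·7.543741+0·1.553226+5/4·12.148598≈22.729488; next y=7/10·(-10.543741)+1·22.729488≈15.348870
n=7: y≈15.348870, sp=-3, e=sp−y≈-18.348870; I≈-16.795644, D=e−e_prev≈-25.892611; u=1·(-18.348870)+0·(-16.795644)+5/4·(-25.892611)≈-50.714633; next y=7/10·15.348870+1·(-50.714633)≈-39.970424
n=8: y≈-39.970424, sp=-3, e=sp−y≈36.970424; I≈20.174781, D=e−e_prev≈55.319294; u=1·36.970424+0·20.174781+5/4·55.319294≈106.119542; next y=7/10·(-39.970424)+1·106.119542≈78.140245
n=9: y≈78.140245, sp=-3, e=sp−y≈-81.140245; I≈-60.965465, D=e−e_prev≈-118.110670; u=1·(-81.140245)+0·(-60.965465)+5/4·(-118.110670)≈-228.778583; next y=7/10·78.140245+1·(-228.778583)≈-174.080411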